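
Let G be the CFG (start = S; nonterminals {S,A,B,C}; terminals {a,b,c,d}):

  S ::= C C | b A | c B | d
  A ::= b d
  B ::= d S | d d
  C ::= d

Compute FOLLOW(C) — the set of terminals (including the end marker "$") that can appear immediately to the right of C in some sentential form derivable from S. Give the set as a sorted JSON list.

FIRST iteration:
pass 1:
  A via A→b d: +{b}
  B via B→d S: +{d}
  C via C→d: +{d}
  S via S→C C: +{d}
  S via S→b A: +{b}
  S via S→c B: +{c}
  FIRST(S)={b,c,d}  FIRST(A)={b}  FIRST(B)={d}  FIRST(C)={d}
pass 2: (stable)
  FIRST(S)={b,c,d}  FIRST(A)={b}  FIRST(B)={d}  FIRST(C)={d}

FOLLOW iteration:
FOLLOW(S) := {$}
round 1:
  S→C C: FOLLOW(C) ⊇ FIRST(C) = {d}; new: +{d}
  S→C C: FOLLOW(C) ⊇ FOLLOW(S) ⊇ {$}; new: +{$}
  S→b A: FOLLOW(A) ⊇ FOLLOW(S) ⊇ {$}; new: +{$}
  S→c B: FOLLOW(B) ⊇ FOLLOW(S) ⊇ {$}; new: +{$}
  S: {$}  A: {$}  B: {$}  C: {$,d}
round 2: (stable)
  S: {$}  A: {$}  B: {$}  C: {$,d}

FOLLOW(C) = ["$", "d"]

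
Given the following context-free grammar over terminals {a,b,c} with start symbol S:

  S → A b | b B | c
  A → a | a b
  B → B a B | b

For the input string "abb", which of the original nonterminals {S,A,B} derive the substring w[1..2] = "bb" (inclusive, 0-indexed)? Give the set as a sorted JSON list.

Convert to CNF:
  S -> A T1 | T1 B | c
  A -> T0 T1 | a
  B -> B X2 | b
  T0 -> a
  T1 -> b
  X2 -> T0 B

CYK fill — only the sub-triangle for w[1..2]:
  cell(1,1) b: {B,T1}  orig:{B}
  cell(2,2) b: {B,T1}  orig:{B}
  cell(1,2) bb: {S}

Original NTs in T[1,2] deriving "bb": ["S"]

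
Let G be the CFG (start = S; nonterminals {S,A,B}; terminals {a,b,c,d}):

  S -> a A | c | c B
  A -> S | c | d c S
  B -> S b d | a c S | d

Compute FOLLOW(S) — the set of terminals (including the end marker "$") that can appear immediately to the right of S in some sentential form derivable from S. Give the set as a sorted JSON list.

FIRST sets, iterate to fixpoint:
[1]
  A via A→c: +{c}
  A via A→d c S: +{d}
  B via B→a c S: +{a}
  B via B→d: +{d}
  S via S→a A: +{a}
  S via S→c: +{c}
  FIRST[S]={a,c}  FIRST[A]={c,d}  FIRST[B]={a,d}
[2]
  A via A→S: +{a}
  B via B→S b d: +{c}
  FIRST[S]={a,c}  FIRST[A]={a,c,d}  FIRST[B]={a,c,d}
[3] (stable)
  FIRST[S]={a,c}  FIRST[A]={a,c,d}  FIRST[B]={a,c,d}

FOLLOW iteration:
initialize: $ ∈ FOLLOW(S)
pass 1:
  B→S b d: FOLLOW(S) ⊇ FIRST(b) = {b}; new: +{b}
  S→a A: FOLLOW(A) ⊇ FOLLOW(S) ⊇ {$,b}; new: +{$,b}
  S→c B: FOLLOW(B) ⊇ FOLLOW(S) ⊇ {$,b}; new: +{$,b}
  S: {$,b}  A: {$,b}  B: {$,b}
pass 2: (stable)
  S: {$,b}  A: {$,b}  B: {$,b}

FOLLOW(S) = ["$", "b"]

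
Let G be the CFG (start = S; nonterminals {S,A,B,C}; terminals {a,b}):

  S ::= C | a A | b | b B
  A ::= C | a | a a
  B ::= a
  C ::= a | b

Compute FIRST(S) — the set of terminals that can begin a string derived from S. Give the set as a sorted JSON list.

FIRST iteration:
iter 1:
  A via A→a: +{a}
  B via B→a: +{a}
  C via C→a: +{a}
  C via C→b: +{b}
  S via S→C: +{a,b}
  FIRST[S]={a,b}  FIRST[A]={a}  FIRST[B]={a}  FIRST[C]={a,b}
iter 2:
  A via A→C: +{b}
  FIRST[S]={a,b}  FIRST[A]={a,b}  FIRST[B]={a}  FIRST[C]={a,b}
iter 3: (no change)
  FIRST[S]={a,b}  FIRST[A]={a,b}  FIRST[B]={a}  FIRST[C]={a,b}

FIRST(S) = ["a", "b"]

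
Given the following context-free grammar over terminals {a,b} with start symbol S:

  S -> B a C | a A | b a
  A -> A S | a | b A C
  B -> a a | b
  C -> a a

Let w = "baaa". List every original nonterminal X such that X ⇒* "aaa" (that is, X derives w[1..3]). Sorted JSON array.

Convert to CNF:
  S -> B X3 | T0 T1 | T1 A
  A -> A S | T0 X2 | a
  B -> T1 T1 | b
  C -> T1 T1
  T0 -> b
  T1 -> a
  X2 -> A C
  X3 -> T1 C

Fill CYK table bottom-up — only the sub-triangle for w[1..3]:
  [1..1]={A,T1}  "a"  orig:{A}
  [2..2]={A,T1}  "a"  orig:{A}
  [3..3]={A,T1}  "a"  orig:{A}
  [1..2]={B,C,S}  "aa"
  [2..3]={B,C,S}  "aa"
  [1..3]={A,X2,X3}  "aaa"  orig:{A}

Original NTs in T[1,3] deriving "aaa": ["A"]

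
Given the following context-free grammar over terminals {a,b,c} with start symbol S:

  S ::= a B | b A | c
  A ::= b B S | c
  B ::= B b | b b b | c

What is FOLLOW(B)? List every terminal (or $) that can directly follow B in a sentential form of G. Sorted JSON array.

FIRST sets, iterate to fixpoint:
round 1:
  A via A→b B S: +{b}
  A via A→c: +{c}
  B via B→b b b: +{b}
  B via B→c: +{c}
  S via S→a B: +{a}
  S via S→b A: +{b}
  S via S→c: +{c}
  FIRST[S]={a,b,c}  FIRST[A]={b,c}  FIRST[B]={b,c}
round 2: — fixpoint
  FIRST[S]={a,b,c}  FIRST[A]={b,c}  FIRST[B]={b,c}

FOLLOW sets:
seed FOLLOW(S) with $
[1]
  A→b B S: FOLLOW(B) ⊇ FIRST(S) = {a,b,c}; new: +{a,b,c}
  S→a B: FOLLOW(B) ⊇ FOLLOW(S) ⊇ {$}; new: +{$}
  S→b A: FOLLOW(A) ⊇ FOLLOW(S) ⊇ {$}; new: +{$}
  FOLLOW(S)={$}  FOLLOW(A)={$}  FOLLOW(B)={$,a,b,c}
[2] (stable)
  FOLLOW(S)={$}  FOLLOW(A)={$}  FOLLOW(B)={$,a,b,c}

FOLLOW(B) = ["$", "a", "b", "c"]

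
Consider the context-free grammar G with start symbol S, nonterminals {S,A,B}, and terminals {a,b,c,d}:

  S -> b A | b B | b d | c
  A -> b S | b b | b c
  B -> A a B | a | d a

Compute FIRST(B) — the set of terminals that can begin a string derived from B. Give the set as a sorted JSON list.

FIRST sets, iterate to fixpoint:
pass 1:
  A via A→b S: +{b}
  B via B→A a B: +{b}
  B via B→a: +{a}
  B via B→d a: +{d}
  S via S→b A: +{b}
  S via S→c: +{c}
  FIRST[S]={b,c}  FIRST[A]={b}  FIRST[B]={a,b,d}
pass 2: done
  FIRST[S]={b,c}  FIRST[A]={b}  FIRST[B]={a,b,d}

FIRST(B) = ["a", "b", "d"]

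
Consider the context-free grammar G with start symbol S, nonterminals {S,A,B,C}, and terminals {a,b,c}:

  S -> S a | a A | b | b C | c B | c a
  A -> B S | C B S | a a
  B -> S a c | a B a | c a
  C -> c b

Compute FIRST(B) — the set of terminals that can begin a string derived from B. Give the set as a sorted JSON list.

FIRST iteration:
round 1:
  A via A→a a: +{a}
  B via B→a B a: +{a}
  B via B→c a: +{c}
  C via C→c b: +{c}
  S via S→a A: +{a}
  S via S→b: +{b}
  S via S→c B: +{c}
  FIRST[S]={a,b,c}  FIRST[A]={a}  FIRST[B]={a,c}  FIRST[C]={c}
round 2:
  A via A→B S: +{c}
  B via B→S a c: +{b}
  FIRST[S]={a,b,c}  FIRST[A]={a,c}  FIRST[B]={a,b,c}  FIRST[C]={c}
round 3:
  A via A→B S: +{b}
  FIRST[S]={a,b,c}  FIRST[A]={a,b,c}  FIRST[B]={a,b,c}  FIRST[C]={c}
round 4: (stable)
  FIRST[S]={a,b,c}  FIRST[A]={a,b,c}  FIRST[B]={a,b,c}  FIRST[C]={c}

FIRST(B) = ["a", "b", "c"]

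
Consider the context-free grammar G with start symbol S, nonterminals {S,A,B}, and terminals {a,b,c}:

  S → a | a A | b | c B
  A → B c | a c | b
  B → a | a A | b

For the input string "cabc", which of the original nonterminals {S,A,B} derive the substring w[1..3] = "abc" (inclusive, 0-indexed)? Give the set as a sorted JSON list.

CNF form of G:
  S -> T0 B | T1 A | a | b
  A -> B T0 | T1 T0 | b
  B -> T1 A | a | b
  T0 -> c
  T1 -> a

Fill CYK table bottom-up (cells [i..j] with 1 ≤ i ≤ j ≤ 3 only):
  cell(1,1) a: {B,S,T1}  orig:{B,S}
  cell(2,2) b: {A,B,S}
  cell(3,3) c: {T0}  orig:{}
  cell(1,2) ab: {B,S}
  cell(2,3) bc: {A}
  cell(1,3) abc: {A,B,S}

Original NTs in T[1,3] deriving "abc": ["A", "B", "S"]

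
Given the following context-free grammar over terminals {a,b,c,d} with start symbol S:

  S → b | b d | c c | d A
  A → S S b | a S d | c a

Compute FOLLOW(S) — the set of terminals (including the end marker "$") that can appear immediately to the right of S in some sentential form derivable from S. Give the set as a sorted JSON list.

Compute FIRST by fixpoint:
pass 1:
  A via A→a S d: +{a}
  A via A→c a: +{c}
  S via S→b: +{b}
  S via S→c c: +{c}
  S via S→d A: +{d}
  FIRST(S)={b,c,d}  FIRST(A)={a,c}
pass 2:
  A via A→S S b: +{b,d}
  FIRST(S)={b,c,d}  FIRST(A)={a,b,c,d}
pass 3: (stable)
  FIRST(S)={b,c,d}  FIRST(A)={a,b,c,d}

Compute FOLLOW by fixpoint:
seed FOLLOW(S) with $
round 1:
  A→S S b: FOLLOW(S) ⊇ FIRST(S) = {b,c,d}; new: +{b,c,d}
  S→d A: FOLLOW(A) ⊇ FOLLOW(S) ⊇ {$,b,c,d}; new: +{$,b,c,d}
  FOLLOW[S]={$,b,c,d}  FOLLOW[A]={$,b,c,d}
round 2: done
  FOLLOW[S]={$,b,c,d}  FOLLOW[A]={$,b,c,d}

FOLLOW(S) = ["$", "b", "c", "d"]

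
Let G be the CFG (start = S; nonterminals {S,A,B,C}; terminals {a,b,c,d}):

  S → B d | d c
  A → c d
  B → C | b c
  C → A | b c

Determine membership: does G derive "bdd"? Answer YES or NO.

CNF form of G:
  S -> B T1 | T1 T0
  A -> T0 T1
  B -> T0 T1 | T2 T0
  C -> T0 T1 | T2 T0
  T0 -> c
  T1 -> d
  T2 -> b

CYK fill:
  [0..0]={T2}  "b"  orig:{}
  [1..1]={T1}  "d"  orig:{}
  [2..2]={T1}  "d"  orig:{}
  [0..1]=∅  "bd"
  [1..2]=∅  "dd"
  [0..2]=∅  "bdd"

S ∉ T[0,2] ⇒ NO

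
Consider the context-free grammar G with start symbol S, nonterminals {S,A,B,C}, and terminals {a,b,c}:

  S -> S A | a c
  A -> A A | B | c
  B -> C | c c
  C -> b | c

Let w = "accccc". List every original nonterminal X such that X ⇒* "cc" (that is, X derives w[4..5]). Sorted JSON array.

Convert to CNF:
  S -> S A | T1 T0
  A -> A A | T0 T0 | b | c
  B -> T0 T0 | b | c
  C -> b | c
  T0 -> c
  T1 -> a

CYK table (by increasing span) (cells [i..j] with 4 ≤ i ≤ j ≤ 5 only):
  T[4,4] 'c' = {A,B,C,T0}  orig:{A,B,C}
  T[5,5] 'c' = {A,B,C,T0}  orig:{A,B,C}
  T[4,5] 'cc' = {A,B}

Original NTs in T[4,5] deriving "cc": ["A", "B"]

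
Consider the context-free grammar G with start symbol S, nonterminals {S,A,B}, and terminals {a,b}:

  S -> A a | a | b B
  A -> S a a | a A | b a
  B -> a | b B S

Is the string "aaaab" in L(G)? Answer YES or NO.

Convert to CNF:
  S -> A T0 | T1 B | a
  A -> S X2 | T0 A | T1 T0
  B -> T1 X3 | a
  T0 -> a
  T1 -> b
  X2 -> T0 T0
  X3 -> B S

CYK table (by increasing span):
  [0..0]={B,S,T0}  "a"  orig:{B,S}
  [1..1]={B,S,T0}  "a"  orig:{B,S}
  [2..2]={B,S,T0}  "a"  orig:{B,S}
  [3..3]={B,S,T0}  "a"  orig:{B,S}
  [4..4]={T1}  "b"  orig:{}
  [0..1]={X2,X3}  "aa"  orig:{}
  [1..2]={X2,X3}  "aa"  orig:{}
  [2..3]={X2,X3}  "aa"  orig:{}
  [3..4]=∅  "ab"
  [0..2]={A}  "aaa"
  [1..3]={A}  "aaa"
  [2..4]=∅  "aab"
  [0..3]={A,S}  "aaaa"
  [1..4]=∅  "aaab"
  [0..4]=∅  "aaaab"

S ∉ T[0,4] ⇒ NO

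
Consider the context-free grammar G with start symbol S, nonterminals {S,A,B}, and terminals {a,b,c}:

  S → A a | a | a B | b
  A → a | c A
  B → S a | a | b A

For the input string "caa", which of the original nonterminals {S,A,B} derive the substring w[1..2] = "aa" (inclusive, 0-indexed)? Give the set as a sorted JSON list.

Convert to CNF:
  S -> A T1 | T1 B | a | b
  A -> T0 A | a
  B -> S T1 | T2 A | a
  T0 -> c
  T1 -> a
  T2 -> b

CYK table (by increasing span) (cells [i..j] with 1 ≤ i ≤ j ≤ 2 only):
  [1..1]={A,B,S,T1}  "a"  orig:{A,B,S}
  [2..2]={A,B,S,T1}  "a"  orig:{A,B,S}
  [1..2]={B,S}  "aa"

Original NTs in T[1,2] deriving "aa": ["B", "S"]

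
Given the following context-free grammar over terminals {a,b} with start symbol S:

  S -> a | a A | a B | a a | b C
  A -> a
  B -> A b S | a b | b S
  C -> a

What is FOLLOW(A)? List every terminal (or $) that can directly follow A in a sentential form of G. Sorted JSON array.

FIRST iteration:
round 1:
  A via A→a: +{a}
  B via B→A b S: +{a}
  B via B→b S: +{b}
  C via C→a: +{a}
  S via S→a: +{a}
  S via S→b C: +{b}
  FIRST(S)={a,b}  FIRST(A)={a}  FIRST(B)={a,b}  FIRST(C)={a}
round 2: — fixpoint
  FIRST(S)={a,b}  FIRST(A)={a}  FIRST(B)={a,b}  FIRST(C)={a}

FOLLOW iteration:
seed FOLLOW(S) with $
round 1:
  B→A b S: FOLLOW(A) ⊇ FIRST(b) = {b}; new: +{b}
  S→a A: FOLLOW(A) ⊇ FOLLOW(S) ⊇ {$}; new: +{$}
  S→a B: FOLLOW(B) ⊇ FOLLOW(S) ⊇ {$}; new: +{$}
  S→b C: FOLLOW(C) ⊇ FOLLOW(S) ⊇ {$}; new: +{$}
  S: {$}  A: {$,b}  B: {$}  C: {$}
round 2: (stable)
  S: {$}  A: {$,b}  B: {$}  C: {$}

FOLLOW(A) = ["$", "b"]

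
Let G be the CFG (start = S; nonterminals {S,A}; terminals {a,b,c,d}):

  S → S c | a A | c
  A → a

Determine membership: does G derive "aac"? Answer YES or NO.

CNF form of G:
  S -> S T0 | T1 A | c
  A -> a
  T0 -> c
  T1 -> a

Fill CYK table bottom-up:
  T[0,0] 'a' = {A,T1}  orig:{A}
  T[1,1] 'a' = {A,T1}  orig:{A}
  T[2,2] 'c' = {S,T0}  orig:{S}
  T[0,1] 'aa' = {S}
  T[1,2] 'ac' = ∅
  T[0,2] 'aac' = {S}

S ∈ T[0,2] ⇒ YES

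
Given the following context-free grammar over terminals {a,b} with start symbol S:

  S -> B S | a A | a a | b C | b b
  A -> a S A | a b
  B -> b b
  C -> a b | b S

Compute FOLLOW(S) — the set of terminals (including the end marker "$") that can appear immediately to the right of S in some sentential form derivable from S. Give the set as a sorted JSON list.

Compute FIRST by fixpoint:
iter 1:
  A via A→a S A: +{a}
  B via B→b b: +{b}
  C via C→a b: +{a}
  C via C→b S: +{b}
  S via S→B S: +{b}
  S via S→a A: +{a}
  S: {a,b}  A: {a}  B: {b}  C: {a,b}
iter 2: (no change)
  S: {a,b}  A: {a}  B: {b}  C: {a,b}

FOLLOW iteration:
initialize: $ ∈ FOLLOW(S)
pass 1:
  A→a S A: FOLLOW(S) ⊇ FIRST(A) = {a}; new: +{a}
  S→B S: FOLLOW(B) ⊇ FIRST(S) = {a,b}; new: +{a,b}
  S→a A: FOLLOW(A) ⊇ FOLLOW(S) ⊇ {$,a}; new: +{$,a}
  S→b C: FOLLOW(C) ⊇ FOLLOW(S) ⊇ {$,a}; new: +{$,a}
  FOLLOW[S]={$,a}  FOLLOW[A]={$,a}  FOLLOW[B]={a,b}  FOLLOW[C]={$,a}
pass 2: (stable)
  FOLLOW[S]={$,a}  FOLLOW[A]={$,a}  FOLLOW[B]={a,b}  FOLLOW[C]={$,a}

FOLLOW(S) = ["$", "a"]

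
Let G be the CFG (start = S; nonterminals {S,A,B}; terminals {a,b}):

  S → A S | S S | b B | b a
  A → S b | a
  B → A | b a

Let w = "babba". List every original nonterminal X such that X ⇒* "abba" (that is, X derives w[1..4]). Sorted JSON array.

Convert to CNF:
  S -> A S | S S | T0 B | T0 T1
  A -> S T0 | a
  B -> S T0 | T0 T1 | a
  T0 -> b
  T1 -> a

CYK table (by increasing span) (cells [i..j] with 1 ≤ i ≤ j ≤ 4 only):
  [1..1]={A,B,T1}  "a"  orig:{A,B}
  [2..2]={T0}  "b"  orig:{}
  [3..3]={T0}  "b"  orig:{}
  [4..4]={A,B,T1}  "a"  orig:{A,B}
  [1..2]=∅  "ab"
  [2..3]=∅  "bb"
  [3..4]={B,S}  "ba"
  [1..3]=∅  "abb"
  [2..4]={S}  "bba"
  [1..4]={S}  "abba"

Original NTs in T[1,4] deriving "abba": ["S"]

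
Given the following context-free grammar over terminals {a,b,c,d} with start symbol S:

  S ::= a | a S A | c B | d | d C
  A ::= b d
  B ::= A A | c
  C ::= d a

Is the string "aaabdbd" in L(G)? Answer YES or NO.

CNF form of G:
  S -> T1 C | T2 X4 | T3 B | a | d
  A -> T0 T1
  B -> A A | c
  C -> T1 T2
  T0 -> b
  T1 -> d
  T2 -> a
  T3 -> c
  X4 -> S A

CYK table (by increasing span):
  cell(0,0) a: {S,T2}  orig:{S}
  cell(1,1) a: {S,T2}  orig:{S}
  cell(2,2) a: {S,T2}  orig:{S}
  cell(3,3) b: {T0}  orig:{}
  cell(4,4) d: {S,T1}  orig:{S}
  cell(5,5) b: {T0}  orig:{}
  cell(6,6) d: {S,T1}  orig:{S}
  cell(0,1) aa: ∅
  cell(1,2) aa: ∅
  cell(2,3) ab: ∅
  cell(3,4) bd: {A}
  cell(4,5) db: ∅
  cell(5,6) bd: {A}
  cell(0,2) aaa: ∅
  cell(1,3) aab: ∅
  cell(2,4) abd: {X4}  orig:{}
  cell(3,5) bdb: ∅
  cell(4,6) dbd: {X4}  orig:{}
  cell(0,3) aaab: ∅
  cell(1,4) aabd: {S}
  cell(2,5) abdb: ∅
  cell(3,6) bdbd: {B}
  cell(0,4) aaabd: ∅
  cell(1,5) aabdb: ∅
  cell(2,6) abdbd: ∅
  cell(0,5) aaabdb: ∅
  cell(1,6) aabdbd: {X4}  orig:{}
  cell(0,6) aaabdbd: {S}

S ∈ T[0,6] ⇒ YES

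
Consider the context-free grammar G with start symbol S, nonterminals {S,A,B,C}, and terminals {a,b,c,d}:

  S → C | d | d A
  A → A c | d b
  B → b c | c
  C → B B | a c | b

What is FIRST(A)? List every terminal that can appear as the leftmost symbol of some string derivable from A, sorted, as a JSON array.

Compute FIRST by fixpoint:
[1]
  A via A→d b: +{d}
  B via B→b c: +{b}
  B via B→c: +{c}
  C via C→B B: +{b,c}
  C via C→a c: +{a}
  S via S→C: +{a,b,c}
  S via S→d: +{d}
  FIRST(S)={a,b,c,d}  FIRST(A)={d}  FIRST(B)={b,c}  FIRST(C)={a,b,c}
[2] (stable)
  FIRST(S)={a,b,c,d}  FIRST(A)={d}  FIRST(B)={b,c}  FIRST(C)={a,b,c}

FIRST(A) = ["d"]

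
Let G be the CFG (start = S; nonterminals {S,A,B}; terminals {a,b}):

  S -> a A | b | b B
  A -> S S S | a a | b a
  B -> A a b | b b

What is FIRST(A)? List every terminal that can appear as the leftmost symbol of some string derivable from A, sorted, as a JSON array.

Compute FIRST by fixpoint:
round 1:
  A via A→a a: +{a}
  A via A→b a: +{b}
  B via B→A a b: +{a,b}
  S via S→a A: +{a}
  S via S→b: +{b}
  FIRST[S]={a,b}  FIRST[A]={a,b}  FIRST[B]={a,b}
round 2: (no change)
  FIRST[S]={a,b}  FIRST[A]={a,b}  FIRST[B]={a,b}

FIRST(A) = ["a", "b"]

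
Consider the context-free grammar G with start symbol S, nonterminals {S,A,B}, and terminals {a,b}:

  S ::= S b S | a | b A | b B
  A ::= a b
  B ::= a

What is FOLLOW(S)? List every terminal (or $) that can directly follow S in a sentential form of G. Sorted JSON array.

FIRST iteration:
pass 1:
  A via A→a b: +{a}
  B via B→a: +{a}
  S via S→a: +{a}
  S via S→b A: +{b}
  FIRST(S)={a,b}  FIRST(A)={a}  FIRST(B)={a}
pass 2: (stable)
  FIRST(S)={a,b}  FIRST(A)={a}  FIRST(B)={a}

FOLLOW iteration:
seed FOLLOW(S) with $
[1]
  S→S b S: FOLLOW(S) ⊇ FIRST(b) = {b}; new: +{b}
  S→b A: FOLLOW(A) ⊇ FOLLOW(S) ⊇ {$,b}; new: +{$,b}
  S→b B: FOLLOW(B) ⊇ FOLLOW(S) ⊇ {$,b}; new: +{$,b}
  FOLLOW(S)={$,b}  FOLLOW(A)={$,b}  FOLLOW(B)={$,b}
[2] (no change)
  FOLLOW(S)={$,b}  FOLLOW(A)={$,b}  FOLLOW(B)={$,b}

FOLLOW(S) = ["$", "b"]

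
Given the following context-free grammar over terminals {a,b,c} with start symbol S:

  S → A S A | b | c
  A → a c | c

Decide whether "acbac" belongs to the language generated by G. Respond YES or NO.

CNF form of G:
  S -> A X2 | b | c
  A -> T0 T1 | c
  T0 -> a
  T1 -> c
  X2 -> S A

Fill CYK table bottom-up:
  cell(0,0) a: {T0}  orig:{}
  cell(1,1) c: {A,S,T1}  orig:{A,S}
  cell(2,2) b: {S}
  cell(3,3) a: {T0}  orig:{}
  cell(4,4) c: {A,S,T1}  orig:{A,S}
  cell(0,1) ac: {A}
  cell(1,2) cb: ∅
  cell(2,3) ba: ∅
  cell(3,4) ac: {A}
  cell(0,2) acb: ∅
  cell(1,3) cba: ∅
  cell(2,4) bac: {X2}  orig:{}
  cell(0,3) acba: ∅
  cell(1,4) cbac: {S}
  cell(0,4) acbac: {S}

S ∈ T[0,4] ⇒ YES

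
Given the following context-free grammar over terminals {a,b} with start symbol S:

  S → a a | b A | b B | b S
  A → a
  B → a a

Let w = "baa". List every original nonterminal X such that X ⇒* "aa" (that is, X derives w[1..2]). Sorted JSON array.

CNF form of G:
  S -> T0 T0 | T1 A | T1 B | T1 S
  A -> a
  B -> T0 T0
  T0 -> a
  T1 -> b

CYK fill, restricted to cells inside w[1..2]:
  T[1,1] 'a' = {A,T0}  orig:{A}
  T[2,2] 'a' = {A,T0}  orig:{A}
  T[1,2] 'aa' = {B,S}

Original NTs in T[1,2] deriving "aa": ["B", "S"]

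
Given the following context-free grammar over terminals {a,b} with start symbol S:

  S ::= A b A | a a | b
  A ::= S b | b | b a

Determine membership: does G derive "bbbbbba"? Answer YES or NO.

Convert to CNF:
  S -> A X2 | T1 T1 | b
  A -> S T0 | T0 T1 | b
  T0 -> b
  T1 -> a
  X2 -> T0 A

Fill CYK table bottom-up:
  cell(0,0) b: {A,S,T0}  orig:{A,S}
  cell(1,1) b: {A,S,T0}  orig:{A,S}
  cell(2,2) b: {A,S,T0}  orig:{A,S}
  cell(3,3) b: {A,S,T0}  orig:{A,S}
  cell(4,4) b: {A,S,T0}  orig:{A,S}
  cell(5,5) b: {A,S,T0}  orig:{A,S}
  cell(6,6) a: {T1}  orig:{}
  cell(0,1) bb: {A,X2}  orig:{A}
  cell(1,2) bb: {A,X2}  orig:{A}
  cell(2,3) bb: {A,X2}  orig:{A}
  cell(3,4) bb: {A,X2}  orig:{A}
  cell(4,5) bb: {A,X2}  orig:{A}
  cell(5,6) ba: {A}
  cell(0,2) bbb: {S,X2}  orig:{S}
  cell(1,3) bbb: {S,X2}  orig:{S}
  cell(2,4) bbb: {S,X2}  orig:{S}
  cell(3,5) bbb: {S,X2}  orig:{S}
  cell(4,6) bba: {X2}  orig:{}
  cell(0,3) bbbb: {A,S}
  cell(1,4) bbbb: {A,S}
  cell(2,5) bbbb: {A,S}
  cell(3,6) bbba: {S}
  cell(0,4) bbbbb: {A,S,X2}  orig:{A,S}
  cell(1,5) bbbbb: {A,S,X2}  orig:{A,S}
  cell(2,6) bbbba: {S}
  cell(0,5) bbbbbb: {A,S,X2}  orig:{A,S}
  cell(1,6) bbbbba: ∅
  cell(0,6) bbbbbba: {S}

S ∈ T[0,6] ⇒ YES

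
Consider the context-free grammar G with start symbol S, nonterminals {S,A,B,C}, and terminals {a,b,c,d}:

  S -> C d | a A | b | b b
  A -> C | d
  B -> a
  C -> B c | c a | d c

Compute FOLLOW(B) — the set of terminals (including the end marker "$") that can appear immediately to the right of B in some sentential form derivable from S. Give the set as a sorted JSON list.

FIRST sets, iterate to fixpoint:
[1]
  A via A→d: +{d}
  B via B→a: +{a}
  C via C→B c: +{a}
  C via C→c a: +{c}
  C via C→d c: +{d}
  S via S→C d: +{a,c,d}
  S via S→b: +{b}
  FIRST[S]={a,b,c,d}  FIRST[A]={d}  FIRST[B]={a}  FIRST[C]={a,c,d}
[2]
  A via A→C: +{a,c}
  FIRST[S]={a,b,c,d}  FIRST[A]={a,c,d}  FIRST[B]={a}  FIRST[C]={a,c,d}
[3] — fixpoint
  FIRST[S]={a,b,c,d}  FIRST[A]={a,c,d}  FIRST[B]={a}  FIRST[C]={a,c,d}

Compute FOLLOW by fixpoint:
initialize: $ ∈ FOLLOW(S)
iter 1:
  C→B c: FOLLOW(B) ⊇ FIRST(c) = {c}; new: +{c}
  S→C d: FOLLOW(C) ⊇ FIRST(d) = {d}; new: +{d}
  S→a A: FOLLOW(A) ⊇ FOLLOW(S) ⊇ {$}; new: +{$}
  FOLLOW(S)={$}  FOLLOW(A)={$}  FOLLOW(B)={c}  FOLLOW(C)={d}
iter 2:
  A→C: FOLLOW(C) ⊇ FOLLOW(A) ⊇ {$}; new: +{$}
  FOLLOW(S)={$}  FOLLOW(A)={$}  FOLLOW(B)={c}  FOLLOW(C)={$,d}
iter 3: done
  FOLLOW(S)={$}  FOLLOW(A)={$}  FOLLOW(B)={c}  FOLLOW(C)={$,d}

FOLLOW(B) = ["c"]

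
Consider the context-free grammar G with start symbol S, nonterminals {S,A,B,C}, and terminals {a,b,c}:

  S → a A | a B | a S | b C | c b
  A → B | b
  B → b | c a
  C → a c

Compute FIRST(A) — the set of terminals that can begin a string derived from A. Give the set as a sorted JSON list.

FIRST iteration:
iter 1:
  A via A→b: +{b}
  B via B→b: +{b}
  B via B→c a: +{c}
  C via C→a c: +{a}
  S via S→a A: +{a}
  S via S→b C: +{b}
  S via S→c b: +{c}
  FIRST[S]={a,b,c}  FIRST[A]={b}  FIRST[B]={b,c}  FIRST[C]={a}
iter 2:
  A via A→B: +{c}
  FIRST[S]={a,b,c}  FIRST[A]={b,c}  FIRST[B]={b,c}  FIRST[C]={a}
iter 3: done
  FIRST[S]={a,b,c}  FIRST[A]={b,c}  FIRST[B]={b,c}  FIRST[C]={a}

FIRST(A) = ["b", "c"]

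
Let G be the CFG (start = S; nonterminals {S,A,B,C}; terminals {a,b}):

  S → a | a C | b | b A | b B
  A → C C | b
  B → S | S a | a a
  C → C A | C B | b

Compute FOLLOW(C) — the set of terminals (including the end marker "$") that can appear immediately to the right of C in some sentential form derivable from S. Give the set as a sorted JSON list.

Compute FIRST by fixpoint:
pass 1:
  A via A→b: +{b}
  B via B→a a: +{a}
  C via C→b: +{b}
  S via S→a: +{a}
  S via S→b: +{b}
  FIRST(S)={a,b}  FIRST(A)={b}  FIRST(B)={a}  FIRST(C)={b}
pass 2:
  B via B→S: +{b}
  FIRST(S)={a,b}  FIRST(A)={b}  FIRST(B)={a,b}  FIRST(C)={b}
pass 3: (no change)
  FIRST(S)={a,b}  FIRST(A)={b}  FIRST(B)={a,b}  FIRST(C)={b}

FOLLOW iteration:
initialize: $ ∈ FOLLOW(S)
iter 1:
  A→C C: FOLLOW(C) ⊇ FIRST(C) = {b}; new: +{b}
  B→S a: FOLLOW(S) ⊇ FIRST(a) = {a}; new: +{a}
  C→C A: FOLLOW(A) ⊇ FOLLOW(C) ⊇ {b}; new: +{b}
  C→C B: FOLLOW(C) ⊇ FIRST(B) = {a,b}; new: +{a}
  C→C B: FOLLOW(B) ⊇ FOLLOW(C) ⊇ {a,b}; new: +{a,b}
  S→a C: FOLLOW(C) ⊇ FOLLOW(S) ⊇ {$,a}; new: +{$}
  S→b A: FOLLOW(A) ⊇ FOLLOW(S) ⊇ {$,a}; new: +{$,a}
  S→b B: FOLLOW(B) ⊇ FOLLOW(S) ⊇ {$,a}; new: +{$}
  FOLLOW[S]={$,a}  FOLLOW[A]={$,a,b}  FOLLOW[B]={$,a,b}  FOLLOW[C]={$,a,b}
iter 2:
  B→S: FOLLOW(S) ⊇ FOLLOW(B) ⊇ {$,a,b}; new: +{b}
  FOLLOW[S]={$,a,b}  FOLLOW[A]={$,a,b}  FOLLOW[B]={$,a,b}  FOLLOW[C]={$,a,b}
iter 3: done
  FOLLOW[S]={$,a,b}  FOLLOW[A]={$,a,b}  FOLLOW[B]={$,a,b}  FOLLOW[C]={$,a,b}

FOLLOW(C) = ["$", "a", "b"]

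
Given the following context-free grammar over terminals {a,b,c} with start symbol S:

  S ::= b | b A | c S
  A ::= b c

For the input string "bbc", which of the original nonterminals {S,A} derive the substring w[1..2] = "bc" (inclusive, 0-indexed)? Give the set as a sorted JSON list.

CNF form of G:
  S -> T0 A | T1 S | b
  A -> T0 T1
  T0 -> b
  T1 -> c

CYK table (by increasing span) — only the sub-triangle for w[1..2]:
  [1..1]={S,T0}  "b"  orig:{S}
  [2..2]={T1}  "c"  orig:{}
  [1..2]={A}  "bc"

Original NTs in T[1,2] deriving "bc": ["A"]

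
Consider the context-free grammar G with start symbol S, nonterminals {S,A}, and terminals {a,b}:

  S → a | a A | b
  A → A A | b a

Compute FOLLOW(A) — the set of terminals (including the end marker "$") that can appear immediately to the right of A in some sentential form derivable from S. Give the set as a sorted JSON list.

Compute FIRST by fixpoint:
round 1:
  A via A→b a: +{b}
  S via S→a: +{a}
  S via S→b: +{b}
  FIRST[S]={a,b}  FIRST[A]={b}
round 2: (no change)
  FIRST[S]={a,b}  FIRST[A]={b}

FOLLOW sets:
initialize: $ ∈ FOLLOW(S)
iter 1:
  A→A A: FOLLOW(A) ⊇ FIRST(A) = {b}; new: +{b}
  S→a A: FOLLOW(A) ⊇ FOLLOW(S) ⊇ {$}; new: +{$}
  S: {$}  A: {$,b}
iter 2: — fixpoint
  S: {$}  A: {$,b}

FOLLOW(A) = ["$", "b"]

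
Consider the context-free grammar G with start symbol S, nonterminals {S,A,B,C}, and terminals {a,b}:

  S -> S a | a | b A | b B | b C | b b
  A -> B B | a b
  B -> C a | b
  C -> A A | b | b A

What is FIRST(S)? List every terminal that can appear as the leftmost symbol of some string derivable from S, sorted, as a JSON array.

FIRST sets, iterate to fixpoint:
iter 1:
  A via A→a b: +{a}
  B via B→b: +{b}
  C via C→A A: +{a}
  C via C→b: +{b}
  S via S→a: +{a}
  S via S→b A: +{b}
  FIRST(S)={a,b}  FIRST(A)={a}  FIRST(B)={b}  FIRST(C)={a,b}
iter 2:
  A via A→B B: +{b}
  B via B→C a: +{a}
  FIRST(S)={a,b}  FIRST(A)={a,b}  FIRST(B)={a,b}  FIRST(C)={a,b}
iter 3: (stable)
  FIRST(S)={a,b}  FIRST(A)={a,b}  FIRST(B)={a,b}  FIRST(C)={a,b}

FIRST(S) = ["a", "b"]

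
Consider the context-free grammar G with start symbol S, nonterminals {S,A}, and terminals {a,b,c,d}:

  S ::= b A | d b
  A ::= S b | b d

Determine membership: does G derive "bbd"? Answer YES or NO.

Convert to CNF:
  S -> T0 A | T1 T0
  A -> S T0 | T0 T1
  T0 -> b
  T1 -> d

CYK table (by increasing span):
  T[0,0] 'b' = {T0}  orig:{}
  T[1,1] 'b' = {T0}  orig:{}
  T[2,2] 'd' = {T1}  orig:{}
  T[0,1] 'bb' = ∅
  T[1,2] 'bd' = {A}
  T[0,2] 'bbd' = {S}

S ∈ T[0,2] ⇒ YES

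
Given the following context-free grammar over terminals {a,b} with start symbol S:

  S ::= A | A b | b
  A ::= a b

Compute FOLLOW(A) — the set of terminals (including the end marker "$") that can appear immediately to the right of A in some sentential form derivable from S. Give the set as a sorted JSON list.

Compute FIRST by fixpoint:
round 1:
  A via A→a b: +{a}
  S via S→A: +{a}
  S via S→b: +{b}
  FIRST[S]={a,b}  FIRST[A]={a}
round 2: (stable)
  FIRST[S]={a,b}  FIRST[A]={a}

Compute FOLLOW by fixpoint:
initialize: $ ∈ FOLLOW(S)
pass 1:
  S→A: FOLLOW(A) ⊇ FOLLOW(S) ⊇ {$}; new: +{$}
  S→A b: FOLLOW(A) ⊇ FIRST(b) = {b}; new: +{b}
  FOLLOW(S)={$}  FOLLOW(A)={$,b}
pass 2: (no change)
  FOLLOW(S)={$}  FOLLOW(A)={$,b}

FOLLOW(A) = ["$", "b"]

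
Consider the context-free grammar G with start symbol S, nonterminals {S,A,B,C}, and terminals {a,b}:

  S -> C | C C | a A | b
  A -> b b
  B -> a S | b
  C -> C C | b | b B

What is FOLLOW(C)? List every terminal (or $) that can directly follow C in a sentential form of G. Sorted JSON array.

FIRST iteration:
round 1:
  A via A→b b: +{b}
  B via B→a S: +{a}
  B via B→b: +{b}
  C via C→b: +{b}
  S via S→C: +{b}
  S via S→a A: +{a}
  FIRST[S]={a,b}  FIRST[A]={b}  FIRST[B]={a,b}  FIRST[C]={b}
round 2: — fixpoint
  FIRST[S]={a,b}  FIRST[A]={b}  FIRST[B]={a,b}  FIRST[C]={b}

Compute FOLLOW by fixpoint:
seed FOLLOW(S) with $
[1]
  C→C C: FOLLOW(C) ⊇ FIRST(C) = {b}; new: +{b}
  C→b B: FOLLOW(B) ⊇ FOLLOW(C) ⊇ {b}; new: +{b}
  S→C: FOLLOW(C) ⊇ FOLLOW(S) ⊇ {$}; new: +{$}
  S→a A: FOLLOW(A) ⊇ FOLLOW(S) ⊇ {$}; new: +{$}
  S: {$}  A: {$}  B: {b}  C: {$,b}
[2]
  B→a S: FOLLOW(S) ⊇ FOLLOW(B) ⊇ {b}; new: +{b}
  C→b B: FOLLOW(B) ⊇ FOLLOW(C) ⊇ {$,b}; new: +{$}
  S→a A: FOLLOW(A) ⊇ FOLLOW(S) ⊇ {$,b}; new: +{b}
  S: {$,b}  A: {$,b}  B: {$,b}  C: {$,b}
[3] (stable)
  S: {$,b}  A: {$,b}  B: {$,b}  C: {$,b}

FOLLOW(C) = ["$", "b"]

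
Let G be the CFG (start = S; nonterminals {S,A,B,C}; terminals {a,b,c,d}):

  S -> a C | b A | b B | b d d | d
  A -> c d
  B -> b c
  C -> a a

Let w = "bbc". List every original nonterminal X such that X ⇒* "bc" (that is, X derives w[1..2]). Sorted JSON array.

CNF form of G:
  S -> T2 A | T2 B | T2 X4 | T3 C | d
  A -> T0 T1
  B -> T2 T0
  C -> T3 T3
  T0 -> c
  T1 -> d
  T2 -> b
  T3 -> a
  X4 -> T1 T1

CYK fill — only the sub-triangle for w[1..2]:
  cell(1,1) b: {T2}  orig:{}
  cell(2,2) c: {T0}  orig:{}
  cell(1,2) bc: {B}

Original NTs in T[1,2] deriving "bc": ["B"]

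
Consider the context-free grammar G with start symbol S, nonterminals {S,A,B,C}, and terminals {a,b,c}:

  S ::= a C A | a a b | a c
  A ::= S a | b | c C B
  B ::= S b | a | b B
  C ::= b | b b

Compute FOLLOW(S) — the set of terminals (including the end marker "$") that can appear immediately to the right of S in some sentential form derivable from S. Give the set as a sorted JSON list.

Compute FIRST by fixpoint:
[1]
  A via A→b: +{b}
  A via A→c C B: +{c}
  B via B→a: +{a}
  B via B→b B: +{b}
  C via C→b: +{b}
  S via S→a C A: +{a}
  FIRST[S]={a}  FIRST[A]={b,c}  FIRST[B]={a,b}  FIRST[C]={b}
[2]
  A via A→S a: +{a}
  FIRST[S]={a}  FIRST[A]={a,b,c}  FIRST[B]={a,b}  FIRST[C]={b}
[3] (no change)
  FIRST[S]={a}  FIRST[A]={a,b,c}  FIRST[B]={a,b}  FIRST[C]={b}

FOLLOW iteration:
seed FOLLOW(S) with $
iter 1:
  A→S a: FOLLOW(S) ⊇ FIRST(a) = {a}; new: +{a}
  A→c C B: FOLLOW(C) ⊇ FIRST(B) = {a,b}; new: +{a,b}
  B→S b: FOLLOW(S) ⊇ FIRST(b) = {b}; new: +{b}
  S→a C A: FOLLOW(C) ⊇ FIRST(A) = {a,b,c}; new: +{c}
  S→a C A: FOLLOW(A) ⊇ FOLLOW(S) ⊇ {$,a,b}; new: +{$,a,b}
  FOLLOW[S]={$,a,b}  FOLLOW[A]={$,a,b}  FOLLOW[B]={}  FOLLOW[C]={a,b,c}
iter 2:
  A→c C B: FOLLOW(B) ⊇ FOLLOW(A) ⊇ {$,a,b}; new: +{$,a,b}
  FOLLOW[S]={$,a,b}  FOLLOW[A]={$,a,b}  FOLLOW[B]={$,a,b}  FOLLOW[C]={a,b,c}
iter 3: (no change)
  FOLLOW[S]={$,a,b}  FOLLOW[A]={$,a,b}  FOLLOW[B]={$,a,b}  FOLLOW[C]={a,b,c}

FOLLOW(S) = ["$", "a", "b"]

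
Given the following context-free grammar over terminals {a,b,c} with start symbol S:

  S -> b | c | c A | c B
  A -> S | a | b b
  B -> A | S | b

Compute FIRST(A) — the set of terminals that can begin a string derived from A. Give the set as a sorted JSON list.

FIRST sets, iterate to fixpoint:
[1]
  A via A→a: +{a}
  A via A→b b: +{b}
  B via B→A: +{a,b}
  S via S→b: +{b}
  S via S→c: +{c}
  FIRST[S]={b,c}  FIRST[A]={a,b}  FIRST[B]={a,b}
[2]
  A via A→S: +{c}
  B via B→A: +{c}
  FIRST[S]={b,c}  FIRST[A]={a,b,c}  FIRST[B]={a,b,c}
[3] (stable)
  FIRST[S]={b,c}  FIRST[A]={a,b,c}  FIRST[B]={a,b,c}

FIRST(A) = ["a", "b", "c"]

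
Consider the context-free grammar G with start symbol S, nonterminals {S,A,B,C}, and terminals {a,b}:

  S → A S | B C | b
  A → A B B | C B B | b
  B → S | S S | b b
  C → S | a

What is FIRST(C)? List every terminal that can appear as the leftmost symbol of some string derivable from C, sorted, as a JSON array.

FIRST sets, iterate to fixpoint:
[1]
  A via A→b: +{b}
  B via B→b b: +{b}
  C via C→a: +{a}
  S via S→A S: +{b}
  FIRST[S]={b}  FIRST[A]={b}  FIRST[B]={b}  FIRST[C]={a}
[2]
  A via A→C B B: +{a}
  C via C→S: +{b}
  S via S→A S: +{a}
  FIRST[S]={a,b}  FIRST[A]={a,b}  FIRST[B]={b}  FIRST[C]={a,b}
[3]
  B via B→S: +{a}
  FIRST[S]={a,b}  FIRST[A]={a,b}  FIRST[B]={a,b}  FIRST[C]={a,b}
[4] done
  FIRST[S]={a,b}  FIRST[A]={a,b}  FIRST[B]={a,b}  FIRST[C]={a,b}

FIRST(C) = ["a", "b"]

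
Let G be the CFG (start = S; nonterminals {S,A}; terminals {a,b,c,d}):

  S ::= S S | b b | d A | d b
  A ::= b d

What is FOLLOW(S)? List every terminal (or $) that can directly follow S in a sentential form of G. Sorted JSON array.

FIRST sets, iterate to fixpoint:
iter 1:
  A via A→b d: +{b}
  S via S→b b: +{b}
  S via S→d A: +{d}
  FIRST(S)={b,d}  FIRST(A)={b}
iter 2: (no change)
  FIRST(S)={b,d}  FIRST(A)={b}

Compute FOLLOW by fixpoint:
seed FOLLOW(S) with $
pass 1:
  S→S S: FOLLOW(S) ⊇ FIRST(S) = {b,d}; new: +{b,d}
  S→d A: FOLLOW(A) ⊇ FOLLOW(S) ⊇ {$,b,d}; new: +{$,b,d}
  S: {$,b,d}  A: {$,b,d}
pass 2: done
  S: {$,b,d}  A: {$,b,d}

FOLLOW(S) = ["$", "b", "d"]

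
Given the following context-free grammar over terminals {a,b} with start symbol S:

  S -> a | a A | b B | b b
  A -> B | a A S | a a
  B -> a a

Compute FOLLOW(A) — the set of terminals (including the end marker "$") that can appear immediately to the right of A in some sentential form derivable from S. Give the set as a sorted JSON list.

FIRST sets, iterate to fixpoint:
iter 1:
  A via A→a A S: +{a}
  B via B→a a: +{a}
  S via S→a: +{a}
  S via S→b B: +{b}
  FIRST[S]={a,b}  FIRST[A]={a}  FIRST[B]={a}
iter 2: — fixpoint
  FIRST[S]={a,b}  FIRST[A]={a}  FIRST[B]={a}

FOLLOW sets:
FOLLOW(S) := {$}
[1]
  A→a A S: FOLLOW(A) ⊇ FIRST(S) = {a,b}; new: +{a,b}
  A→a A S: FOLLOW(S) ⊇ FOLLOW(A) ⊇ {a,b}; new: +{a,b}
  S→a A: FOLLOW(A) ⊇ FOLLOW(S) ⊇ {$,a,b}; new: +{$}
  S→b B: FOLLOW(B) ⊇ FOLLOW(S) ⊇ {$,a,b}; new: +{$,a,b}
  FOLLOW[S]={$,a,b}  FOLLOW[A]={$,a,b}  FOLLOW[B]={$,a,b}
[2] done
  FOLLOW[S]={$,a,b}  FOLLOW[A]={$,a,b}  FOLLOW[B]={$,a,b}

FOLLOW(A) = ["$", "a", "b"]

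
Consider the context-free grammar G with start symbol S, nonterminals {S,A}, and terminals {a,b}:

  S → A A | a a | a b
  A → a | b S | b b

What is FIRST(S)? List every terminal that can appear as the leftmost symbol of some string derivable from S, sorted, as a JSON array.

FIRST iteration:
pass 1:
  A via A→a: +{a}
  A via A→b S: +{b}
  S via S→A A: +{a,b}
  S: {a,b}  A: {a,b}
pass 2: done
  S: {a,b}  A: {a,b}

FIRST(S) = ["a", "b"]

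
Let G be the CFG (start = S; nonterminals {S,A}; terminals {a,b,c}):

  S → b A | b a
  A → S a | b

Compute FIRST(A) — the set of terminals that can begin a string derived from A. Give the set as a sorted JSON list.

FIRST iteration:
[1]
  A via A→b: +{b}
  S via S→b A: +{b}
  FIRST[S]={b}  FIRST[A]={b}
[2] (stable)
  FIRST[S]={b}  FIRST[A]={b}

FIRST(A) = ["b"]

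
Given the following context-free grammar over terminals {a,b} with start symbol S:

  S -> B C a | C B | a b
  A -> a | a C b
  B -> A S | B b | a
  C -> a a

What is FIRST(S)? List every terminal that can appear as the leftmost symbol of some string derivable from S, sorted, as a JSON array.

Compute FIRST by fixpoint:
round 1:
  A via A→a: +{a}
  B via B→A S: +{a}
  C via C→a a: +{a}
  S via S→B C a: +{a}
  FIRST(S)={a}  FIRST(A)={a}  FIRST(B)={a}  FIRST(C)={a}
round 2: (no change)
  FIRST(S)={a}  FIRST(A)={a}  FIRST(B)={a}  FIRST(C)={a}

FIRST(S) = ["a"]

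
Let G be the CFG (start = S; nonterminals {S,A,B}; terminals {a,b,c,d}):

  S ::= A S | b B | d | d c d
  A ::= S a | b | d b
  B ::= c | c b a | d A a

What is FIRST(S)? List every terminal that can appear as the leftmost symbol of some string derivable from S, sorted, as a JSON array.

FIRST iteration:
pass 1:
  A via A→b: +{b}
  A via A→d b: +{d}
  B via B→c: +{c}
  B via B→d A a: +{d}
  S via S→A S: +{b,d}
  FIRST(S)={b,d}  FIRST(A)={b,d}  FIRST(B)={c,d}
pass 2: (stable)
  FIRST(S)={b,d}  FIRST(A)={b,d}  FIRST(B)={c,d}

FIRST(S) = ["b", "d"]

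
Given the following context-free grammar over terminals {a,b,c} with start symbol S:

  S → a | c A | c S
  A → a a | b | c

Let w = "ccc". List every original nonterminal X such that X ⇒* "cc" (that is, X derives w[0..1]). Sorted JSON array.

CNF form of G:
  S -> T1 A | T1 S | a
  A -> T0 T0 | b | c
  T0 -> a
  T1 -> c

CYK table (by increasing span) (cells [i..j] with 0 ≤ i ≤ j ≤ 1 only):
  [0..0]={A,T1}  "c"  orig:{A}
  [1..1]={A,T1}  "c"  orig:{A}
  [0..1]={S}  "cc"

Original NTs in T[0,1] deriving "cc": ["S"]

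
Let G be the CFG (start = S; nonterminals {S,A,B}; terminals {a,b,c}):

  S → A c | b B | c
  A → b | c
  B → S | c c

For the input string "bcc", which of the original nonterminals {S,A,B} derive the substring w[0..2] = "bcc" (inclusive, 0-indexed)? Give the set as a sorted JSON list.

CNF form of G:
  S -> A T0 | T1 B | c
  A -> b | c
  B -> A T0 | T0 T0 | T1 B | c
  T0 -> c
  T1 -> b

CYK fill — only the sub-triangle for w[0..2]:
  cell(0,0) b: {A,T1}  orig:{A}
  cell(1,1) c: {A,B,S,T0}  orig:{A,B,S}
  cell(2,2) c: {A,B,S,T0}  orig:{A,B,S}
  cell(0,1) bc: {B,S}
  cell(1,2) cc: {B,S}
  cell(0,2) bcc: {B,S}

Original NTs in T[0,2] deriving "bcc": ["B", "S"]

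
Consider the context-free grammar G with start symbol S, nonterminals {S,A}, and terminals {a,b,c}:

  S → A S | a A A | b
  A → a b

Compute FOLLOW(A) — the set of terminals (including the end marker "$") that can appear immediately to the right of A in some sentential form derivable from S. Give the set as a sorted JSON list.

FIRST iteration:
pass 1:
  A via A→a b: +{a}
  S via S→A S: +{a}
  S via S→b: +{b}
  S: {a,b}  A: {a}
pass 2: — fixpoint
  S: {a,b}  A: {a}

FOLLOW iteration:
seed FOLLOW(S) with $
iter 1:
  S→A S: FOLLOW(A) ⊇ FIRST(S) = {a,b}; new: +{a,b}
  S→a A A: FOLLOW(A) ⊇ FOLLOW(S) ⊇ {$}; new: +{$}
  FOLLOW[S]={$}  FOLLOW[A]={$,a,b}
iter 2: (stable)
  FOLLOW[S]={$}  FOLLOW[A]={$,a,b}

FOLLOW(A) = ["$", "a", "b"]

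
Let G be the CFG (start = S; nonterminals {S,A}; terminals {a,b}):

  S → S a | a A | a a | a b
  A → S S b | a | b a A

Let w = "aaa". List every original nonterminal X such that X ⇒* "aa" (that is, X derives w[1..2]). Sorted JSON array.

CNF form of G:
  S -> S T1 | T1 A | T1 T0 | T1 T1
  A -> S X2 | T0 X3 | a
  T0 -> b
  T1 -> a
  X2 -> S T0
  X3 -> T1 A

CYK fill (cells [i..j] with 1 ≤ i ≤ j ≤ 2 only):
  cell(1,1) a: {A,T1}  orig:{A}
  cell(2,2) a: {A,T1}  orig:{A}
  cell(1,2) aa: {S,X3}  orig:{S}

Original NTs in T[1,2] deriving "aa": ["S"]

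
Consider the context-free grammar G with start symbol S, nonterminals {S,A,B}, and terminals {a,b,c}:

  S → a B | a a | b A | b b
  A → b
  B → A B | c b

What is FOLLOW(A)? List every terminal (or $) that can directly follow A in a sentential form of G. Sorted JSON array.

FIRST sets, iterate to fixpoint:
[1]
  A via A→b: +{b}
  B via B→A B: +{b}
  B via B→c b: +{c}
  S via S→a B: +{a}
  S via S→b A: +{b}
  FIRST(S)={a,b}  FIRST(A)={b}  FIRST(B)={b,c}
[2] done
  FIRST(S)={a,b}  FIRST(A)={b}  FIRST(B)={b,c}

Compute FOLLOW by fixpoint:
initialize: $ ∈ FOLLOW(S)
pass 1:
  B→A B: FOLLOW(A) ⊇ FIRST(B) = {b,c}; new: +{b,c}
  S→a B: FOLLOW(B) ⊇ FOLLOW(S) ⊇ {$}; new: +{$}
  S→b A: FOLLOW(A) ⊇ FOLLOW(S) ⊇ {$}; new: +{$}
  S: {$}  A: {$,b,c}  B: {$}
pass 2: done
  S: {$}  A: {$,b,c}  B: {$}

FOLLOW(A) = ["$", "b", "c"]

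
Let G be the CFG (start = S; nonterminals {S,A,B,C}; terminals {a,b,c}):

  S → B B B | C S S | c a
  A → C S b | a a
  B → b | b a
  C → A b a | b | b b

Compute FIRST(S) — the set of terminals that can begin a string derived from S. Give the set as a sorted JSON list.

Compute FIRST by fixpoint:
iter 1:
  A via A→a a: +{a}
  B via B→b: +{b}
  C via C→A b a: +{a}
  C via C→b: +{b}
  S via S→B B B: +{b}
  S via S→C S S: +{a}
  S via S→c a: +{c}
  FIRST[S]={a,b,c}  FIRST[A]={a}  FIRST[B]={b}  FIRST[C]={a,b}
iter 2:
  A via A→C S b: +{b}
  FIRST[S]={a,b,c}  FIRST[A]={a,b}  FIRST[B]={b}  FIRST[C]={a,b}
iter 3: (no change)
  FIRST[S]={a,b,c}  FIRST[A]={a,b}  FIRST[B]={b}  FIRST[C]={a,b}

FIRST(S) = ["a", "b", "c"]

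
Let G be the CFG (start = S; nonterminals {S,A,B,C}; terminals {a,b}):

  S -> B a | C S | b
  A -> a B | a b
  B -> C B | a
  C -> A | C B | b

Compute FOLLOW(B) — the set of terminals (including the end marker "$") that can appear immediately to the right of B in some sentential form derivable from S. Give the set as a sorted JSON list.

FIRST sets, iterate to fixpoint:
[1]
  A via A→a B: +{a}
  B via B→a: +{a}
  C via C→A: +{a}
  C via C→b: +{b}
  S via S→B a: +{a}
  S via S→C S: +{b}
  FIRST[S]={a,b}  FIRST[A]={a}  FIRST[B]={a}  FIRST[C]={a,b}
[2]
  B via B→C B: +{b}
  FIRST[S]={a,b}  FIRST[A]={a}  FIRST[B]={a,b}  FIRST[C]={a,b}
[3] (no change)
  FIRST[S]={a,b}  FIRST[A]={a}  FIRST[B]={a,b}  FIRST[C]={a,b}

FOLLOW sets:
seed FOLLOW(S) with $
iter 1:
  B→C B: FOLLOW(C) ⊇ FIRST(B) = {a,b}; new: +{a,b}
  C→A: FOLLOW(A) ⊇ FOLLOW(C) ⊇ {a,b}; new: +{a,b}
  C→C B: FOLLOW(B) ⊇ FOLLOW(C) ⊇ {a,b}; new: +{a,b}
  FOLLOW(S)={$}  FOLLOW(A)={a,b}  FOLLOW(B)={a,b}  FOLLOW(C)={a,b}
iter 2: (stable)
  FOLLOW(S)={$}  FOLLOW(A)={a,b}  FOLLOW(B)={a,b}  FOLLOW(C)={a,b}

FOLLOW(B) = ["a", "b"]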